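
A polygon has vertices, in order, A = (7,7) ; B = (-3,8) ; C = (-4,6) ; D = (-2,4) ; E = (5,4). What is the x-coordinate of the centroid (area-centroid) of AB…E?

13/11

Apply the shoelace formula. First the cross-terms c_i = x_i·y_{i+1} − x_{i+1}·y_i:
  77, 14, -4, -28, 7  ⇒  2A = 66, A = 33.
Then Σ (x_i + x_{i+1})·c_i = 234, so x̄ = 234 / (6·33) = 13/11.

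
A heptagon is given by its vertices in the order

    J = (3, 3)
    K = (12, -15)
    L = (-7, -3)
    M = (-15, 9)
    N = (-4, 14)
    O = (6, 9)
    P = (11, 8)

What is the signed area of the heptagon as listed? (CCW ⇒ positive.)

Apply Gauss's area formula: 2A = Σ (x_i·y_{i+1} − x_{i+1}·y_i), indices taken mod 7.
Σ = (-81) + (-141) + (-108) + (-174) + (-120) + (-51) + (9) = -666
Signed area = Σ/2 = -333 (negative ⇒ clockwise traversal).

-333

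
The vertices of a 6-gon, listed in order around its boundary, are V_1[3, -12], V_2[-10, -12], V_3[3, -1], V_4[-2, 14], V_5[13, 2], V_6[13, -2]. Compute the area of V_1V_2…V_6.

229

V_1→V_2: (3)(-12) − (-10)(-12) = -156
V_2→V_3: (-10)(-1) − (3)(-12) = 46
V_3→V_4: (3)(14) − (-2)(-1) = 40
V_4→V_5: (-2)(2) − (13)(14) = -186
V_5→V_6: (13)(-2) − (13)(2) = -52
V_6→V_1: (13)(-12) − (3)(-2) = -150
Σ = -458
Area = |Σ|/2 = 229.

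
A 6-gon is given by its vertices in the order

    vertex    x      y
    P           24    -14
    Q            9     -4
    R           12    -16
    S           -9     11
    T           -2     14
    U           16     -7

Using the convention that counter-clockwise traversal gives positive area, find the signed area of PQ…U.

-224

Apply the surveyor's formula: 2A = Σ (x_i·y_{i+1} − x_{i+1}·y_i), indices taken mod 6.
Σ = (30) + (-96) + (-12) + (-104) + (-210) + (-56) = -448
Signed area = Σ/2 = -224 (negative ⇒ clockwise traversal).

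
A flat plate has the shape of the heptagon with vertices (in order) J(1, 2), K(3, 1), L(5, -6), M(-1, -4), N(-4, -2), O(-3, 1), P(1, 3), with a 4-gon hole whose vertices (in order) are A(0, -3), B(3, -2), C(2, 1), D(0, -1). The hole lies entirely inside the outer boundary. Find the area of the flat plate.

37.5

Outer boundary:
Cross-terms: -5, -23, -26, -14, -10, -10, -1  ⇒  Σ = -89
Area = |Σ|/2 = 44.5.
Hole:
Apply the shoelace formula: 2A = Σ (x_i·y_{i+1} − x_{i+1}·y_i), indices taken mod 4.
Cross-terms: 9, 7, -2, 0  ⇒  Σ = 14
Area = |Σ|/2 = 7.
Net area = 44.5 − 7 = 37.5.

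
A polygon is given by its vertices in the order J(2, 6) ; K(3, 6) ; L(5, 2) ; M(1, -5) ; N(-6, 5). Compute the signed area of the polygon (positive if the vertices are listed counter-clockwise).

-64

Apply Gauss's area formula: 2A = Σ (x_i·y_{i+1} − x_{i+1}·y_i), indices taken mod 5.
Σ = (-6) + (-24) + (-27) + (-25) + (-46) = -128
Signed area = Σ/2 = -64 (negative ⇒ clockwise traversal).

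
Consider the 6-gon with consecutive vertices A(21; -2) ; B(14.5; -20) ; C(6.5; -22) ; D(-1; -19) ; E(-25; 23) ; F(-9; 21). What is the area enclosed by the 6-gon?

982.25

Σ = (-391) + (-189) + (-145.5) + (-498) + (-318) + (-423) = -1964.5
Area = |Σ|/2 = 982.25.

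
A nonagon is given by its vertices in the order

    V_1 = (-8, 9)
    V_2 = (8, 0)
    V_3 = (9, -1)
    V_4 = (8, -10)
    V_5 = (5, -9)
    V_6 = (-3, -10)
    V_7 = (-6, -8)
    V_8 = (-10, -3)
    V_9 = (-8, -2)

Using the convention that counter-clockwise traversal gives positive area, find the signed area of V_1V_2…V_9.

Apply the shoelace (surveyor's) formula: 2A = Σ (x_i·y_{i+1} − x_{i+1}·y_i), indices taken mod 9.
V_1→V_2: (-8)(0) − (8)(9) = -72
V_2→V_3: (8)(-1) − (9)(0) = -8
V_3→V_4: (9)(-10) − (8)(-1) = -82
V_4→V_5: (8)(-9) − (5)(-10) = -22
V_5→V_6: (5)(-10) − (-3)(-9) = -77
V_6→V_7: (-3)(-8) − (-6)(-10) = -36
V_7→V_8: (-6)(-3) − (-10)(-8) = -62
V_8→V_9: (-10)(-2) − (-8)(-3) = -4
V_9→V_1: (-8)(9) − (-8)(-2) = -88
Σ = -451
Signed area = Σ/2 = -225.5 (negative ⇒ clockwise traversal).

-225.5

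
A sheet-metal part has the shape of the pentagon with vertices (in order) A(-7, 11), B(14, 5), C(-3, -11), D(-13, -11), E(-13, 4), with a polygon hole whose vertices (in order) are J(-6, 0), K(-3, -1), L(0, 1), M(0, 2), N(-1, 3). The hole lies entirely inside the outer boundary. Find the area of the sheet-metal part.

362.5

Outer boundary:
Cross-terms: -189, -139, -110, -195, -115  ⇒  Σ = -748
Area = |Σ|/2 = 374.
Hole:
J→K: (-6)(-1) − (-3)(0) = 6
K→L: (-3)(1) − (0)(-1) = -3
L→M: (0)(2) − (0)(1) = 0
M→N: (0)(3) − (-1)(2) = 2
N→J: (-1)(0) − (-6)(3) = 18
Σ = 23
Area = |Σ|/2 = 11.5.
Net area = 374 − 11.5 = 362.5.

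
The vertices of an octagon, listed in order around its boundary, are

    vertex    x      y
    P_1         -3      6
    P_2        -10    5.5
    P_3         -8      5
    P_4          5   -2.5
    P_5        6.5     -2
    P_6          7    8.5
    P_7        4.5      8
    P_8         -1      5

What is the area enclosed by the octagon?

82.625

Apply the shoelace formula: 2A = Σ (x_i·y_{i+1} − x_{i+1}·y_i), indices taken mod 8.
P_1→P_2: (-3)(5.5) − (-10)(6) = 43.5
P_2→P_3: (-10)(5) − (-8)(5.5) = -6
P_3→P_4: (-8)(-2.5) − (5)(5) = -5
P_4→P_5: (5)(-2) − (6.5)(-2.5) = 6.25
P_5→P_6: (6.5)(8.5) − (7)(-2) = 69.25
P_6→P_7: (7)(8) − (4.5)(8.5) = 17.75
P_7→P_8: (4.5)(5) − (-1)(8) = 30.5
P_8→P_1: (-1)(6) − (-3)(5) = 9
Σ = 165.25
Area = |Σ|/2 = 82.625.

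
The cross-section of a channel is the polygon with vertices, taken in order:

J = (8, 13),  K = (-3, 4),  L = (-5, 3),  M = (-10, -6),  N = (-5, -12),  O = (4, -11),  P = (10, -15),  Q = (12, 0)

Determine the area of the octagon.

Apply the shoelace (surveyor's) formula: 2A = Σ (x_i·y_{i+1} − x_{i+1}·y_i), indices taken mod 8.
Σ = (71) + (11) + (60) + (90) + (103) + (50) + (180) + (156) = 721
Area = |Σ|/2 = 360.5.

360.5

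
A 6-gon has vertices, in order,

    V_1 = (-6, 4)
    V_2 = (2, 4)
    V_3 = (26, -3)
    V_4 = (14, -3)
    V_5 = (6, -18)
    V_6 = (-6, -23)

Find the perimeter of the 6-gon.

|V_1V_2| = √((8)² + (0)²) = √64 = 8
|V_2V_3| = √((24)² + (-7)²) = √625 = 25
|V_3V_4| = √((-12)² + (0)²) = √144 = 12
|V_4V_5| = √((-8)² + (-15)²) = √289 = 17
|V_5V_6| = √((-12)² + (-5)²) = √169 = 13
|V_6V_1| = √((0)² + (27)²) = √729 = 27
Perimeter = 8 + 25 + 12 + 17 + 13 + 27 = 102.

102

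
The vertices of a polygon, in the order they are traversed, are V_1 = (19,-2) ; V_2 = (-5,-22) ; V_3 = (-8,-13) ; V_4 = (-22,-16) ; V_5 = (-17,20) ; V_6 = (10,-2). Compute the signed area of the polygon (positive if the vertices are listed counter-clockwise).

-778.5

Apply the shoelace (surveyor's) formula: 2A = Σ (x_i·y_{i+1} − x_{i+1}·y_i), indices taken mod 6.
Σ = (-428) + (-111) + (-158) + (-712) + (-166) + (18) = -1557
Signed area = Σ/2 = -778.5 (negative ⇒ clockwise traversal).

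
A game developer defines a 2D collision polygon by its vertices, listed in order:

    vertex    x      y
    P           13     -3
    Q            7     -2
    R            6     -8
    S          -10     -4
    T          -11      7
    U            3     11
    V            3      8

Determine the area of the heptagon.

265.5

Apply the shoelace formula: 2A = Σ (x_i·y_{i+1} − x_{i+1}·y_i), indices taken mod 7.
P→Q: (13)(-2) − (7)(-3) = -5
Q→R: (7)(-8) − (6)(-2) = -44
R→S: (6)(-4) − (-10)(-8) = -104
S→T: (-10)(7) − (-11)(-4) = -114
T→U: (-11)(11) − (3)(7) = -142
U→V: (3)(8) − (3)(11) = -9
V→P: (3)(-3) − (13)(8) = -113
Σ = -531
Area = |Σ|/2 = 265.5.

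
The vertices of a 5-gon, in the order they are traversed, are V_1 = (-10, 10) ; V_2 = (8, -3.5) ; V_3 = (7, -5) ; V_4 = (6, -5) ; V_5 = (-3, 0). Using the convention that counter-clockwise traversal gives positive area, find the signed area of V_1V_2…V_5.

Apply the shoelace formula: 2A = Σ (x_i·y_{i+1} − x_{i+1}·y_i), indices taken mod 5.
Σ = (-45) + (-15.5) + (-5) + (-15) + (-30) = -110.5
Signed area = Σ/2 = -55.25 (negative ⇒ clockwise traversal).

-55.25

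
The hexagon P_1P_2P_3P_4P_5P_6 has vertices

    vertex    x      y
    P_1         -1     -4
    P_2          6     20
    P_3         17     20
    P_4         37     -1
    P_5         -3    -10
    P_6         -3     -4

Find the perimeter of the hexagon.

|P_1P_2| = √((7)² + (24)²) = √625 = 25
|P_2P_3| = √((11)² + (0)²) = √121 = 11
|P_3P_4| = √((20)² + (-21)²) = √841 = 29
|P_4P_5| = √((-40)² + (-9)²) = √1681 = 41
|P_5P_6| = √((0)² + (6)²) = √36 = 6
|P_6P_1| = √((2)² + (0)²) = √4 = 2
Perimeter = 25 + 11 + 29 + 41 + 6 + 2 = 114.

114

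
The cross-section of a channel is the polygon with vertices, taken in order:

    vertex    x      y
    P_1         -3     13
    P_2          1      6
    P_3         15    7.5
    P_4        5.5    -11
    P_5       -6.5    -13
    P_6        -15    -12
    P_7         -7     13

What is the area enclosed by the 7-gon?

455.375

Cross-terms: -31, -82.5, -206.25, -143, -117, -279, -52  ⇒  Σ = -910.75
Area = |Σ|/2 = 455.375.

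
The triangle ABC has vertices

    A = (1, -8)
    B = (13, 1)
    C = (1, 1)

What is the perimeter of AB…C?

36

|AB| = √((12)² + (9)²) = √225 = 15
|BC| = √((-12)² + (0)²) = √144 = 12
|CA| = √((0)² + (-9)²) = √81 = 9
Perimeter = 15 + 12 + 9 = 36.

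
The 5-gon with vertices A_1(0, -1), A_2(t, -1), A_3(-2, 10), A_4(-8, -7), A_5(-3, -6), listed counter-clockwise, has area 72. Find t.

The doubled signed area Σ (x_i y_{i+1} − x_{i+1} y_i) is linear in t.
With t=0 it equals 122; the coefficient of t is 11 (from the two edges through A_2).
So 11·t + 122 = 2·72 = 144 ⇒ t = 2.

2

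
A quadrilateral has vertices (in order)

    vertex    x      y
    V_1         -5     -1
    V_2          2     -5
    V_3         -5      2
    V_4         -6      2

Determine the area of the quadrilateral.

Σ = (27) + (-21) + (2) + (16) = 24
Area = |Σ|/2 = 12.

12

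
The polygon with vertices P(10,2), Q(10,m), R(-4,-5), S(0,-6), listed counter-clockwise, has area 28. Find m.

3

Write out the shoelace sum; only the two edges meeting at Q involve m:
2·Area = [(10·m − 10·2) + (10·(-5) − (-4)·m)] + 84
       = 14·m + 14 = 56
⇒ m = 3.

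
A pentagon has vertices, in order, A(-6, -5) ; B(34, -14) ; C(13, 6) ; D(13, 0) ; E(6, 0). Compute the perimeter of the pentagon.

96

|AB| = √((40)² + (-9)²) = √1681 = 41
|BC| = √((-21)² + (20)²) = √841 = 29
|CD| = √((0)² + (-6)²) = √36 = 6
|DE| = √((-7)² + (0)²) = √49 = 7
|EA| = √((-12)² + (-5)²) = √169 = 13
Perimeter = 41 + 29 + 6 + 7 + 13 = 96.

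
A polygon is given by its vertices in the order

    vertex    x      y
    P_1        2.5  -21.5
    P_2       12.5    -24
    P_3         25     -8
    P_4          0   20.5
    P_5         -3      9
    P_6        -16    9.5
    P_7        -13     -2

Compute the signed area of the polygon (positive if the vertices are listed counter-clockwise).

919.125

Apply the shoelace formula: 2A = Σ (x_i·y_{i+1} − x_{i+1}·y_i), indices taken mod 7.
P_1→P_2: (2.5)(-24) − (12.5)(-21.5) = 208.75
P_2→P_3: (12.5)(-8) − (25)(-24) = 500
P_3→P_4: (25)(20.5) − (0)(-8) = 512.5
P_4→P_5: (0)(9) − (-3)(20.5) = 61.5
P_5→P_6: (-3)(9.5) − (-16)(9) = 115.5
P_6→P_7: (-16)(-2) − (-13)(9.5) = 155.5
P_7→P_1: (-13)(-21.5) − (2.5)(-2) = 284.5
Σ = 1838.25
Signed area = Σ/2 = 919.125 (positive ⇒ counter-clockwise traversal).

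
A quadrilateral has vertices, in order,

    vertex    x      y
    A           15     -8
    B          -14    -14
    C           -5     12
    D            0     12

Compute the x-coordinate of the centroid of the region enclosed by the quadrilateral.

Apply the shoelace (surveyor's) formula. First the cross-terms c_i = x_i·y_{i+1} − x_{i+1}·y_i:
  -322, -238, -60, -180  ⇒  2A = -800, A = -400.
Then Σ (x_i + x_{i+1})·c_i = 1800, so x̄ = 1800 / (6·(-400)) = -0.75.

-0.75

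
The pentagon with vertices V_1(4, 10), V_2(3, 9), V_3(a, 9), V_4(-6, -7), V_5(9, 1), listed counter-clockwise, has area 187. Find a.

The doubled signed area Σ (x_i y_{i+1} − x_{i+1} y_i) is linear in a.
With a=0 it equals 230; the coefficient of a is -16 (from the two edges through V_3).
So -16·a + 230 = 2·187 = 374 ⇒ a = -9.

-9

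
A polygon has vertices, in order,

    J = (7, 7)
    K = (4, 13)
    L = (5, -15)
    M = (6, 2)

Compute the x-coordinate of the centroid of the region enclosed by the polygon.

Apply the shoelace formula. First the cross-terms c_i = x_i·y_{i+1} − x_{i+1}·y_i:
  63, -125, 100, 28  ⇒  2A = 66, A = 33.
Then Σ (x_i + x_{i+1})·c_i = 1032, so x̄ = 1032 / (6·33) = 172/33.

172/33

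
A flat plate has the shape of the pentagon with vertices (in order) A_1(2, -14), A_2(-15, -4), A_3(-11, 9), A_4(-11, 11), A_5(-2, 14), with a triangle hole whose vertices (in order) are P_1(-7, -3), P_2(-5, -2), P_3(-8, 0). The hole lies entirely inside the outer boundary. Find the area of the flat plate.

Outer boundary:
Cross-terms: -218, -179, -22, -132, 0  ⇒  Σ = -551
Area = |Σ|/2 = 275.5.
Hole:
Σ = (-1) + (-16) + (24) = 7
Area = |Σ|/2 = 3.5.
Net area = 275.5 − 3.5 = 272.

272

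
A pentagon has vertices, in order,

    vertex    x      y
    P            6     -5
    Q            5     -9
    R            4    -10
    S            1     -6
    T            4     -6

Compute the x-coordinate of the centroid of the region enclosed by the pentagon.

265/69

Apply the surveyor's formula. First the cross-terms c_i = x_i·y_{i+1} − x_{i+1}·y_i:
  -29, -14, -14, 18, 16  ⇒  2A = -23, A = -11.5.
Then Σ (x_i + x_{i+1})·c_i = -265, so x̄ = -265 / (6·(-11.5)) = 265/69.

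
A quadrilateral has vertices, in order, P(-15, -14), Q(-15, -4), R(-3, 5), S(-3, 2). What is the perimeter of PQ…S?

|PQ| = √((0)² + (10)²) = √100 = 10
|QR| = √((12)² + (9)²) = √225 = 15
|RS| = √((0)² + (-3)²) = √9 = 3
|SP| = √((-12)² + (-16)²) = √400 = 20
Perimeter = 10 + 15 + 3 + 20 = 48.

48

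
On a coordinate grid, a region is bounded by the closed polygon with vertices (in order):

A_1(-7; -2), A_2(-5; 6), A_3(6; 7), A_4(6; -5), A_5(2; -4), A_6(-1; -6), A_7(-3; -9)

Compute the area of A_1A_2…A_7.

145.5

Σ = (-52) + (-71) + (-72) + (-14) + (-16) + (-9) + (-57) = -291
Area = |Σ|/2 = 145.5.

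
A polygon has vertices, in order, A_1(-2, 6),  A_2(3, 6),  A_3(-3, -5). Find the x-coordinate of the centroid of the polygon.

-2/3

Apply the shoelace (surveyor's) formula. First the cross-terms c_i = x_i·y_{i+1} − x_{i+1}·y_i:
  -30, 3, -28  ⇒  2A = -55, A = -27.5.
Then Σ (x_i + x_{i+1})·c_i = 110, so x̄ = 110 / (6·(-27.5)) = -2/3.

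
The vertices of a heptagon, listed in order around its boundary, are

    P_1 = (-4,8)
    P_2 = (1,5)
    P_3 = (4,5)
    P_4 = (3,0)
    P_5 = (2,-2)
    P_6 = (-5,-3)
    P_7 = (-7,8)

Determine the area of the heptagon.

82.5

Cross-terms: -28, -15, -15, -6, -16, -61, -24  ⇒  Σ = -165
Area = |Σ|/2 = 82.5.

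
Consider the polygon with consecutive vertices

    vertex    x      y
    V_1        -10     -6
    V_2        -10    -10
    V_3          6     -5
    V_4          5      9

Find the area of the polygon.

Apply the surveyor's formula: 2A = Σ (x_i·y_{i+1} − x_{i+1}·y_i), indices taken mod 4.
Σ = (40) + (110) + (79) + (60) = 289
Area = |Σ|/2 = 144.5.

144.5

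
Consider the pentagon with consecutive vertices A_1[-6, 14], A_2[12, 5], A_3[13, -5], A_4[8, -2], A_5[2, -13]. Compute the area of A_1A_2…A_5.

Apply the surveyor's formula: 2A = Σ (x_i·y_{i+1} − x_{i+1}·y_i), indices taken mod 5.
Σ = (-198) + (-125) + (14) + (-100) + (-50) = -459
Area = |Σ|/2 = 229.5.

229.5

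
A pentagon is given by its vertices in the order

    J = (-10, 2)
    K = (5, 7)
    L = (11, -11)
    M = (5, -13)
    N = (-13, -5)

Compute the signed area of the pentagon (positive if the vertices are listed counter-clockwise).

Apply Gauss's area formula: 2A = Σ (x_i·y_{i+1} − x_{i+1}·y_i), indices taken mod 5.
Σ = (-80) + (-132) + (-88) + (-194) + (-76) = -570
Signed area = Σ/2 = -285 (negative ⇒ clockwise traversal).

-285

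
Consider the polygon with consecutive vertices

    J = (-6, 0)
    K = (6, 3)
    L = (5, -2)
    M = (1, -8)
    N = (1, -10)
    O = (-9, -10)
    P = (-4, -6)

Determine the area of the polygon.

103.5

Apply the shoelace formula: 2A = Σ (x_i·y_{i+1} − x_{i+1}·y_i), indices taken mod 7.
J→K: (-6)(3) − (6)(0) = -18
K→L: (6)(-2) − (5)(3) = -27
L→M: (5)(-8) − (1)(-2) = -38
M→N: (1)(-10) − (1)(-8) = -2
N→O: (1)(-10) − (-9)(-10) = -100
O→P: (-9)(-6) − (-4)(-10) = 14
P→J: (-4)(0) − (-6)(-6) = -36
Σ = -207
Area = |Σ|/2 = 103.5.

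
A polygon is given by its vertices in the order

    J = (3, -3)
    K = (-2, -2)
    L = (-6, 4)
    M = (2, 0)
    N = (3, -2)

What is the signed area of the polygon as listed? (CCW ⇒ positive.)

-23.5

Apply the surveyor's formula: 2A = Σ (x_i·y_{i+1} − x_{i+1}·y_i), indices taken mod 5.
Σ = (-12) + (-20) + (-8) + (-4) + (-3) = -47
Signed area = Σ/2 = -23.5 (negative ⇒ clockwise traversal).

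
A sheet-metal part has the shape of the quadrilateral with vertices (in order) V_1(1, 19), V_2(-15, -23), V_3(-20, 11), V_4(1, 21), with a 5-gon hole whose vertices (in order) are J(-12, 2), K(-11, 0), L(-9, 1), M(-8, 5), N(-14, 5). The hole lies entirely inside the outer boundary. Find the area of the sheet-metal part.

380

Outer boundary:
Apply the shoelace (surveyor's) formula: 2A = Σ (x_i·y_{i+1} − x_{i+1}·y_i), indices taken mod 4.
Cross-terms: 262, -625, -431, -2  ⇒  Σ = -796
Area = |Σ|/2 = 398.
Hole:
Apply the shoelace formula: 2A = Σ (x_i·y_{i+1} − x_{i+1}·y_i), indices taken mod 5.
Cross-terms: 22, -11, -37, 30, 32  ⇒  Σ = 36
Area = |Σ|/2 = 18.
Net area = 398 − 18 = 380.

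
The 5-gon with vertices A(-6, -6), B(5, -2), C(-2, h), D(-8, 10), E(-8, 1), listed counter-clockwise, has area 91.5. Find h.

3

Write out the shoelace sum; only the two edges meeting at C involve h:
2·Area = [(5·h − (-2)·(-2)) + ((-2)·10 − (-8)·h)] + 168
       = 13·h + 144 = 183
⇒ h = 3.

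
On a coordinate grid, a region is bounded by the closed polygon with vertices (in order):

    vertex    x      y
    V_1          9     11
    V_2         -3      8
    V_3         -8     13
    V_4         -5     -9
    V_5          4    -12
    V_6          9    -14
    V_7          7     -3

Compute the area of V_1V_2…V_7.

295

Apply the shoelace (surveyor's) formula: 2A = Σ (x_i·y_{i+1} − x_{i+1}·y_i), indices taken mod 7.
Cross-terms: 105, 25, 137, 96, 52, 71, 104  ⇒  Σ = 590
Area = |Σ|/2 = 295.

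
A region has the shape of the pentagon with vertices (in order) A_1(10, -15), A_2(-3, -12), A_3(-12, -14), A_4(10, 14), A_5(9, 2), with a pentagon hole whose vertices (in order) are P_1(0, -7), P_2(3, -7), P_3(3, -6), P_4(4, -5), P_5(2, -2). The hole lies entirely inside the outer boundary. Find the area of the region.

Outer boundary:
Apply Gauss's area formula: 2A = Σ (x_i·y_{i+1} − x_{i+1}·y_i), indices taken mod 5.
A_1→A_2: (10)(-12) − (-3)(-15) = -165
A_2→A_3: (-3)(-14) − (-12)(-12) = -102
A_3→A_4: (-12)(14) − (10)(-14) = -28
A_4→A_5: (10)(2) − (9)(14) = -106
A_5→A_1: (9)(-15) − (10)(2) = -155
Σ = -556
Area = |Σ|/2 = 278.
Hole:
Apply the surveyor's formula: 2A = Σ (x_i·y_{i+1} − x_{i+1}·y_i), indices taken mod 5.
Cross-terms: 21, 3, 9, 2, -14  ⇒  Σ = 21
Area = |Σ|/2 = 10.5.
Net area = 278 − 10.5 = 267.5.

267.5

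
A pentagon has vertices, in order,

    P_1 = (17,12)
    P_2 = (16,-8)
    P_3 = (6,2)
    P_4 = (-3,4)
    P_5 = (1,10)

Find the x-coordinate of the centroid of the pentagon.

Apply the shoelace (surveyor's) formula. First the cross-terms c_i = x_i·y_{i+1} − x_{i+1}·y_i:
  -328, 80, 30, -34, -158  ⇒  2A = -410, A = -205.
Then Σ (x_i + x_{i+1})·c_i = -11750, so x̄ = -11750 / (6·(-205)) = 1175/123.

1175/123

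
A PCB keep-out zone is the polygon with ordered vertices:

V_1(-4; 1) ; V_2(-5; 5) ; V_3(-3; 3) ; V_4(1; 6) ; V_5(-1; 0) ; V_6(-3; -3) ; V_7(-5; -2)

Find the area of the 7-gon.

Apply Gauss's area formula: 2A = Σ (x_i·y_{i+1} − x_{i+1}·y_i), indices taken mod 7.
Σ = (-15) + (0) + (-21) + (6) + (3) + (-9) + (-13) = -49
Area = |Σ|/2 = 24.5.

24.5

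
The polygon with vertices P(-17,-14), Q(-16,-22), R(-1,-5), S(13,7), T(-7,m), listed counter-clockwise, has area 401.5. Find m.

Write out the shoelace sum; only the two edges meeting at T involve m:
2·Area = [(13·m − (-7)·7) + ((-7)·(-14) − (-17)·m)] + 266
       = 30·m + 413 = 803
⇒ m = 13.

13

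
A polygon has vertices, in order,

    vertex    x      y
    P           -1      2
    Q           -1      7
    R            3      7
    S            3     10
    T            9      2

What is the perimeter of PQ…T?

|PQ| = √((0)² + (5)²) = √25 = 5
|QR| = √((4)² + (0)²) = √16 = 4
|RS| = √((0)² + (3)²) = √9 = 3
|ST| = √((6)² + (-8)²) = √100 = 10
|TP| = √((-10)² + (0)²) = √100 = 10
Perimeter = 5 + 4 + 3 + 10 + 10 = 32.

32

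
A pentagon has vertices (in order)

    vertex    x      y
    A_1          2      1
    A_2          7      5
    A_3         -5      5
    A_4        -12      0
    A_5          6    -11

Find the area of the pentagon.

141.5

Σ = (3) + (60) + (60) + (132) + (28) = 283
Area = |Σ|/2 = 141.5.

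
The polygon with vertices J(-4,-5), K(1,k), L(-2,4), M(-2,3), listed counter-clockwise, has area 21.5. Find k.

-5

The doubled signed area Σ (x_i y_{i+1} − x_{i+1} y_i) is linear in k.
With k=0 it equals 33; the coefficient of k is -2 (from the two edges through K).
So -2·k + 33 = 2·21.5 = 43 ⇒ k = -5.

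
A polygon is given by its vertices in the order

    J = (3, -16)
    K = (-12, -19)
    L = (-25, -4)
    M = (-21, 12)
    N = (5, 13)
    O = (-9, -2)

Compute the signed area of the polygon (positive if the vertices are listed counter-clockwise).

Σ = (-249) + (-427) + (-384) + (-333) + (107) + (150) = -1136
Signed area = Σ/2 = -568 (negative ⇒ clockwise traversal).

-568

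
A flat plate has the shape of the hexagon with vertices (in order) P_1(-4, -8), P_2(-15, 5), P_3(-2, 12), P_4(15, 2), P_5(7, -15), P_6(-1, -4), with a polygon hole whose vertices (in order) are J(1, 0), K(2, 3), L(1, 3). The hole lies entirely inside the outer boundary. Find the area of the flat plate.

390.5

Outer boundary:
Σ = (-140) + (-170) + (-184) + (-239) + (-43) + (-8) = -784
Area = |Σ|/2 = 392.
Hole:
Σ = (3) + (3) + (-3) = 3
Area = |Σ|/2 = 1.5.
Net area = 392 − 1.5 = 390.5.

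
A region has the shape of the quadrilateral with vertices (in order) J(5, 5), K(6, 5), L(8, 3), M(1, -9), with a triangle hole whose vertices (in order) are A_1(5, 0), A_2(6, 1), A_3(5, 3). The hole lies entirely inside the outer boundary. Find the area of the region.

24.5

Outer boundary:
J→K: (5)(5) − (6)(5) = -5
K→L: (6)(3) − (8)(5) = -22
L→M: (8)(-9) − (1)(3) = -75
M→J: (1)(5) − (5)(-9) = 50
Σ = -52
Area = |Σ|/2 = 26.
Hole:
Apply the shoelace (surveyor's) formula: 2A = Σ (x_i·y_{i+1} − x_{i+1}·y_i), indices taken mod 3.
Cross-terms: 5, 13, -15  ⇒  Σ = 3
Area = |Σ|/2 = 1.5.
Net area = 26 − 1.5 = 24.5.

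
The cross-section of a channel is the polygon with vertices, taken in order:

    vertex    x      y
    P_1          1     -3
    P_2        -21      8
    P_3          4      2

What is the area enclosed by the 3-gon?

Apply the surveyor's formula: 2A = Σ (x_i·y_{i+1} − x_{i+1}·y_i), indices taken mod 3.
P_1→P_2: (1)(8) − (-21)(-3) = -55
P_2→P_3: (-21)(2) − (4)(8) = -74
P_3→P_1: (4)(-3) − (1)(2) = -14
Σ = -143
Area = |Σ|/2 = 71.5.

71.5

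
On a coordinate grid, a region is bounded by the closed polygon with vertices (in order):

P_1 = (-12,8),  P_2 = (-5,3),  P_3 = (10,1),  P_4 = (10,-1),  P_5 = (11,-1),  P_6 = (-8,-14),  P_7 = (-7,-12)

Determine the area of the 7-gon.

207

Apply Gauss's area formula: 2A = Σ (x_i·y_{i+1} − x_{i+1}·y_i), indices taken mod 7.
Cross-terms: 4, -35, -20, 1, -162, -2, -200  ⇒  Σ = -414
Area = |Σ|/2 = 207.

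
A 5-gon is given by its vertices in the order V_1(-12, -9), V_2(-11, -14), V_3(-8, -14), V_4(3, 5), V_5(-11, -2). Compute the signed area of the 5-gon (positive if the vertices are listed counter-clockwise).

Σ = (69) + (42) + (2) + (49) + (75) = 237
Signed area = Σ/2 = 118.5 (positive ⇒ counter-clockwise traversal).

118.5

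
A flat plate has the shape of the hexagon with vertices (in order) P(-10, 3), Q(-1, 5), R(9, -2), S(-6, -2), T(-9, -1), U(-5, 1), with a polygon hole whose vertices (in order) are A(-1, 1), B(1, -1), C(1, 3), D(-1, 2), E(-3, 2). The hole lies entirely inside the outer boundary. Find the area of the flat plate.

Outer boundary:
Σ = (-47) + (-43) + (-30) + (-12) + (-14) + (-5) = -151
Area = |Σ|/2 = 75.5.
Hole:
A→B: (-1)(-1) − (1)(1) = 0
B→C: (1)(3) − (1)(-1) = 4
C→D: (1)(2) − (-1)(3) = 5
D→E: (-1)(2) − (-3)(2) = 4
E→A: (-3)(1) − (-1)(2) = -1
Σ = 12
Area = |Σ|/2 = 6.
Net area = 75.5 − 6 = 69.5.

69.5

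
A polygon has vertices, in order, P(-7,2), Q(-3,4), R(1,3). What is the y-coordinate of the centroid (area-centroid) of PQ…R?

3

Apply the surveyor's formula. First the cross-terms c_i = x_i·y_{i+1} − x_{i+1}·y_i:
  -22, -13, 23  ⇒  2A = -12, A = -6.
Then Σ (y_i + y_{i+1})·c_i = -108, so ȳ = -108 / (6·(-6)) = 3.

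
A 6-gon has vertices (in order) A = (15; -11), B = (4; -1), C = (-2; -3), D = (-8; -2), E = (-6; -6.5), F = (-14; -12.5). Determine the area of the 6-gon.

Apply Gauss's area formula: 2A = Σ (x_i·y_{i+1} − x_{i+1}·y_i), indices taken mod 6.
Σ = (29) + (-14) + (-20) + (40) + (-16) + (341.5) = 360.5
Area = |Σ|/2 = 180.25.

180.25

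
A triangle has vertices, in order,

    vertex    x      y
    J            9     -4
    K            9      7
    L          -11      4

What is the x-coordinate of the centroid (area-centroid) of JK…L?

Apply the surveyor's formula. First the cross-terms c_i = x_i·y_{i+1} − x_{i+1}·y_i:
  99, 113, 8  ⇒  2A = 220, A = 110.
Then Σ (x_i + x_{i+1})·c_i = 1540, so x̄ = 1540 / (6·110) = 7/3.

7/3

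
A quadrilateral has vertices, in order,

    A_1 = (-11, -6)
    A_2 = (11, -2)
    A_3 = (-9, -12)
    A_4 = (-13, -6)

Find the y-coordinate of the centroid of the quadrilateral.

-386/57

Apply the surveyor's formula. First the cross-terms c_i = x_i·y_{i+1} − x_{i+1}·y_i:
  88, -150, -102, 12  ⇒  2A = -152, A = -76.
Then Σ (y_i + y_{i+1})·c_i = 3088, so ȳ = 3088 / (6·(-76)) = -386/57.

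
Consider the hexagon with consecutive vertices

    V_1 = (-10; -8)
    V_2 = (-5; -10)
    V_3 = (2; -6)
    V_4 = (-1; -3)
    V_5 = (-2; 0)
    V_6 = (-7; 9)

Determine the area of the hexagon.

110

Apply the shoelace (surveyor's) formula: 2A = Σ (x_i·y_{i+1} − x_{i+1}·y_i), indices taken mod 6.
Cross-terms: 60, 50, -12, -6, -18, 146  ⇒  Σ = 220
Area = |Σ|/2 = 110.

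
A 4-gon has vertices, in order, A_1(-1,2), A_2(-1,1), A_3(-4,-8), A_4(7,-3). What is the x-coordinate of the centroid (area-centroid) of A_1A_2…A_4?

52/69

Apply Gauss's area formula. First the cross-terms c_i = x_i·y_{i+1} − x_{i+1}·y_i:
  1, 12, 68, 11  ⇒  2A = 92, A = 46.
Then Σ (x_i + x_{i+1})·c_i = 208, so x̄ = 208 / (6·46) = 52/69.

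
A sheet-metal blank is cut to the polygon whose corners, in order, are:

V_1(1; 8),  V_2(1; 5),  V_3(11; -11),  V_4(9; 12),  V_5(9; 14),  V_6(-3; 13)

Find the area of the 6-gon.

V_1→V_2: (1)(5) − (1)(8) = -3
V_2→V_3: (1)(-11) − (11)(5) = -66
V_3→V_4: (11)(12) − (9)(-11) = 231
V_4→V_5: (9)(14) − (9)(12) = 18
V_5→V_6: (9)(13) − (-3)(14) = 159
V_6→V_1: (-3)(8) − (1)(13) = -37
Σ = 302
Area = |Σ|/2 = 151.

151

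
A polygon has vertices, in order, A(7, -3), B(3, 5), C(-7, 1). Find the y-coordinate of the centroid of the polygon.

Apply the shoelace (surveyor's) formula. First the cross-terms c_i = x_i·y_{i+1} − x_{i+1}·y_i:
  44, 38, 14  ⇒  2A = 96, A = 48.
Then Σ (y_i + y_{i+1})·c_i = 288, so ȳ = 288 / (6·48) = 1.

1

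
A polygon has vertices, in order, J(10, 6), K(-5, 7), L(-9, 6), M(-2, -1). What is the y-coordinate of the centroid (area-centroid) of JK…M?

Apply Gauss's area formula. First the cross-terms c_i = x_i·y_{i+1} − x_{i+1}·y_i:
  100, 33, 21, -2  ⇒  2A = 152, A = 76.
Then Σ (y_i + y_{i+1})·c_i = 1824, so ȳ = 1824 / (6·76) = 4.

4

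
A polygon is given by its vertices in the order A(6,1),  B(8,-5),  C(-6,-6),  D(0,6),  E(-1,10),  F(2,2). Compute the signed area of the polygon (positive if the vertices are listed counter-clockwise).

Σ = (-38) + (-78) + (-36) + (6) + (-22) + (-10) = -178
Signed area = Σ/2 = -89 (negative ⇒ clockwise traversal).

-89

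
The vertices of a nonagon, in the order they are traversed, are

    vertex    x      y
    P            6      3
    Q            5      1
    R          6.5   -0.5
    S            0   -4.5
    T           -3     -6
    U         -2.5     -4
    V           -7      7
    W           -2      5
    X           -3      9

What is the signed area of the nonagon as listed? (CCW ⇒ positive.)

-98.125

Apply the surveyor's formula: 2A = Σ (x_i·y_{i+1} − x_{i+1}·y_i), indices taken mod 9.
Σ = (-9) + (-9) + (-29.25) + (-13.5) + (-3) + (-45.5) + (-21) + (-3) + (-63) = -196.25
Signed area = Σ/2 = -98.125 (negative ⇒ clockwise traversal).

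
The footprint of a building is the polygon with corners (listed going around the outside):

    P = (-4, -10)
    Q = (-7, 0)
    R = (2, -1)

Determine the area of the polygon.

43.5

Cross-terms: -70, 7, -24  ⇒  Σ = -87
Area = |Σ|/2 = 43.5.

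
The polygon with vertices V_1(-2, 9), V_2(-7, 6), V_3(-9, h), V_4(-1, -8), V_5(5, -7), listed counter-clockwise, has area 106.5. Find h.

The doubled signed area Σ (x_i y_{i+1} − x_{i+1} y_i) is linear in h.
With h=0 it equals 255; the coefficient of h is -6 (from the two edges through V_3).
So -6·h + 255 = 2·106.5 = 213 ⇒ h = 7.

7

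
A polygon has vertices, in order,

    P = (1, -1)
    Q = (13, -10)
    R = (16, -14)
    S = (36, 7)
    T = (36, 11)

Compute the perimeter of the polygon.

|PQ| = √((12)² + (-9)²) = √225 = 15
|QR| = √((3)² + (-4)²) = √25 = 5
|RS| = √((20)² + (21)²) = √841 = 29
|ST| = √((0)² + (4)²) = √16 = 4
|TP| = √((-35)² + (-12)²) = √1369 = 37
Perimeter = 15 + 5 + 29 + 4 + 37 = 90.

90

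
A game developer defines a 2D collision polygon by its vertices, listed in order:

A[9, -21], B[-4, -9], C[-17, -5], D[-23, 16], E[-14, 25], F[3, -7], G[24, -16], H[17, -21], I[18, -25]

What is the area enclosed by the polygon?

Apply the shoelace formula: 2A = Σ (x_i·y_{i+1} − x_{i+1}·y_i), indices taken mod 9.
Σ = (-165) + (-133) + (-387) + (-351) + (23) + (120) + (-232) + (-47) + (-153) = -1325
Area = |Σ|/2 = 662.5.

662.5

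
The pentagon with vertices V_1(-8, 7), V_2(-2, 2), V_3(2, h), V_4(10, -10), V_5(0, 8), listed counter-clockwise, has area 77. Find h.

Write out the shoelace sum; only the two edges meeting at V_3 involve h:
2·Area = [((-2)·h − 2·2) + (2·(-10) − 10·h)] + 142
       = -12·h + 118 = 154
⇒ h = -3.

-3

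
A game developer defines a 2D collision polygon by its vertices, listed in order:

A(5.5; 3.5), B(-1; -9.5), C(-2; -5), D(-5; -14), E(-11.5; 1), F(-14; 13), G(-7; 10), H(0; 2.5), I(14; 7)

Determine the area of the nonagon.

226.125

Apply the surveyor's formula: 2A = Σ (x_i·y_{i+1} − x_{i+1}·y_i), indices taken mod 9.
Σ = (-48.75) + (-14) + (3) + (-166) + (-135.5) + (-49) + (-17.5) + (-35) + (10.5) = -452.25
Area = |Σ|/2 = 226.125.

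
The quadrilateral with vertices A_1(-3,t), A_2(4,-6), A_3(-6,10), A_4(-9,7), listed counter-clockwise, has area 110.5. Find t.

The doubled signed area Σ (x_i y_{i+1} − x_{i+1} y_i) is linear in t.
With t=0 it equals 91; the coefficient of t is -13 (from the two edges through A_1).
So -13·t + 91 = 2·110.5 = 221 ⇒ t = -10.

-10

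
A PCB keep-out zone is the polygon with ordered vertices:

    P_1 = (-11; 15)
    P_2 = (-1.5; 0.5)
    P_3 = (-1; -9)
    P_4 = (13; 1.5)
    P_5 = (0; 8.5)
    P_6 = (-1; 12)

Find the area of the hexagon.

191.25

P_1→P_2: (-11)(0.5) − (-1.5)(15) = 17
P_2→P_3: (-1.5)(-9) − (-1)(0.5) = 14
P_3→P_4: (-1)(1.5) − (13)(-9) = 115.5
P_4→P_5: (13)(8.5) − (0)(1.5) = 110.5
P_5→P_6: (0)(12) − (-1)(8.5) = 8.5
P_6→P_1: (-1)(15) − (-11)(12) = 117
Σ = 382.5
Area = |Σ|/2 = 191.25.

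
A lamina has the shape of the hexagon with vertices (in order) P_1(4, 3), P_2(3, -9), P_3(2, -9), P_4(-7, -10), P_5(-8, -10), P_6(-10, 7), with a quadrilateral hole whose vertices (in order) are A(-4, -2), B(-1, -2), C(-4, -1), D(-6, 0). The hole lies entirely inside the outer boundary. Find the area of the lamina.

178

Outer boundary:
Apply the shoelace (surveyor's) formula: 2A = Σ (x_i·y_{i+1} − x_{i+1}·y_i), indices taken mod 6.
Σ = (-45) + (-9) + (-83) + (-10) + (-156) + (-58) = -361
Area = |Σ|/2 = 180.5.
Hole:
Apply the shoelace formula: 2A = Σ (x_i·y_{i+1} − x_{i+1}·y_i), indices taken mod 4.
Σ = (6) + (-7) + (-6) + (12) = 5
Area = |Σ|/2 = 2.5.
Net area = 180.5 − 2.5 = 178.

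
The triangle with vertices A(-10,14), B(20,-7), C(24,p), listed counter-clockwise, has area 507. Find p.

Write out the shoelace sum; only the two edges meeting at C involve p:
2·Area = [(20·p − 24·(-7)) + (24·14 − (-10)·p)] + -210
       = 30·p + 294 = 1014
⇒ p = 24.

24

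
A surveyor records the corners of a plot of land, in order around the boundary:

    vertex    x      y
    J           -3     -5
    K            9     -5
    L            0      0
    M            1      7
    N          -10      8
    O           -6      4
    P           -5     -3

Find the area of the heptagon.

Apply the shoelace formula: 2A = Σ (x_i·y_{i+1} − x_{i+1}·y_i), indices taken mod 7.
Σ = (60) + (0) + (0) + (78) + (8) + (38) + (16) = 200
Area = |Σ|/2 = 100.

100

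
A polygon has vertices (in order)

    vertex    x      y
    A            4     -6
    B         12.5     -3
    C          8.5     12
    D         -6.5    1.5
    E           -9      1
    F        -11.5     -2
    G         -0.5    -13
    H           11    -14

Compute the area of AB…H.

Apply the shoelace formula: 2A = Σ (x_i·y_{i+1} − x_{i+1}·y_i), indices taken mod 8.
Σ = (63) + (175.5) + (90.75) + (7) + (29.5) + (148.5) + (150) + (-10) = 654.25
Area = |Σ|/2 = 327.125.

327.125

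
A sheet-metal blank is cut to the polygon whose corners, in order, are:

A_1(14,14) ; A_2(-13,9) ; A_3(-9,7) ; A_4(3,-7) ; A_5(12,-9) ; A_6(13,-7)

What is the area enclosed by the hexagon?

355

Cross-terms: 308, -10, 42, 57, 33, 280  ⇒  Σ = 710
Area = |Σ|/2 = 355.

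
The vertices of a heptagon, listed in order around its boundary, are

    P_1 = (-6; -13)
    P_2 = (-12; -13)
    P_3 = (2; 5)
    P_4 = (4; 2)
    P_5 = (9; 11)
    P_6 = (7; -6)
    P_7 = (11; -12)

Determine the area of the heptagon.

233

Apply the shoelace (surveyor's) formula: 2A = Σ (x_i·y_{i+1} − x_{i+1}·y_i), indices taken mod 7.
P_1→P_2: (-6)(-13) − (-12)(-13) = -78
P_2→P_3: (-12)(5) − (2)(-13) = -34
P_3→P_4: (2)(2) − (4)(5) = -16
P_4→P_5: (4)(11) − (9)(2) = 26
P_5→P_6: (9)(-6) − (7)(11) = -131
P_6→P_7: (7)(-12) − (11)(-6) = -18
P_7→P_1: (11)(-13) − (-6)(-12) = -215
Σ = -466
Area = |Σ|/2 = 233.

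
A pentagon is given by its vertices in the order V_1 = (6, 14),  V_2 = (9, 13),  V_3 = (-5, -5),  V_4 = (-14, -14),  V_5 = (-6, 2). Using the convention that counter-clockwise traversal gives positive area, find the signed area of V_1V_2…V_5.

Σ = (-48) + (20) + (0) + (-112) + (-96) = -236
Signed area = Σ/2 = -118 (negative ⇒ clockwise traversal).

-118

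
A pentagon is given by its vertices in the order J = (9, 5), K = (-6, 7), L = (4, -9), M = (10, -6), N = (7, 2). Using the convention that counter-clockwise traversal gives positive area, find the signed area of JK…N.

Apply the shoelace (surveyor's) formula: 2A = Σ (x_i·y_{i+1} − x_{i+1}·y_i), indices taken mod 5.
Cross-terms: 93, 26, 66, 62, 17  ⇒  Σ = 264
Signed area = Σ/2 = 132 (positive ⇒ counter-clockwise traversal).

132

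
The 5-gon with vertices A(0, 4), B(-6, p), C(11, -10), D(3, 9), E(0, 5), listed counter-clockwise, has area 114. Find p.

The doubled signed area Σ (x_i y_{i+1} − x_{i+1} y_i) is linear in p.
With p=0 it equals 228; the coefficient of p is -11 (from the two edges through B).
So -11·p + 228 = 2·114 = 228 ⇒ p = 0.

0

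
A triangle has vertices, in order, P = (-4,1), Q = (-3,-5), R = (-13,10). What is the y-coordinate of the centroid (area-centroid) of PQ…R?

2

Apply Gauss's area formula. First the cross-terms c_i = x_i·y_{i+1} − x_{i+1}·y_i:
  23, -95, 27  ⇒  2A = -45, A = -22.5.
Then Σ (y_i + y_{i+1})·c_i = -270, so ȳ = -270 / (6·(-22.5)) = 2.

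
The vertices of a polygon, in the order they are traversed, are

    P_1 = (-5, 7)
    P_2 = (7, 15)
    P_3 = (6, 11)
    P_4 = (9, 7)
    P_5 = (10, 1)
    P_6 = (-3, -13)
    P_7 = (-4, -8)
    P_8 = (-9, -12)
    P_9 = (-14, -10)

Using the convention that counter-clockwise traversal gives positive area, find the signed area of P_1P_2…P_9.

-330

Apply Gauss's area formula: 2A = Σ (x_i·y_{i+1} − x_{i+1}·y_i), indices taken mod 9.
Σ = (-124) + (-13) + (-57) + (-61) + (-127) + (-28) + (-24) + (-78) + (-148) = -660
Signed area = Σ/2 = -330 (negative ⇒ clockwise traversal).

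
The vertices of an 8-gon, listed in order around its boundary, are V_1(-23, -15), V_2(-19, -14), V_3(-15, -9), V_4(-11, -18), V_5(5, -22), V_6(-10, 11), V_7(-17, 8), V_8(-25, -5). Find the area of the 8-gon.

494

Apply the shoelace (surveyor's) formula: 2A = Σ (x_i·y_{i+1} − x_{i+1}·y_i), indices taken mod 8.
V_1→V_2: (-23)(-14) − (-19)(-15) = 37
V_2→V_3: (-19)(-9) − (-15)(-14) = -39
V_3→V_4: (-15)(-18) − (-11)(-9) = 171
V_4→V_5: (-11)(-22) − (5)(-18) = 332
V_5→V_6: (5)(11) − (-10)(-22) = -165
V_6→V_7: (-10)(8) − (-17)(11) = 107
V_7→V_8: (-17)(-5) − (-25)(8) = 285
V_8→V_1: (-25)(-15) − (-23)(-5) = 260
Σ = 988
Area = |Σ|/2 = 494.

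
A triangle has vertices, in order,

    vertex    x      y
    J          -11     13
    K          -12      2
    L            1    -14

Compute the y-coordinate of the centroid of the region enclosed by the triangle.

1/3

Apply the shoelace formula. First the cross-terms c_i = x_i·y_{i+1} − x_{i+1}·y_i:
  134, 166, -141  ⇒  2A = 159, A = 79.5.
Then Σ (y_i + y_{i+1})·c_i = 159, so ȳ = 159 / (6·79.5) = 1/3.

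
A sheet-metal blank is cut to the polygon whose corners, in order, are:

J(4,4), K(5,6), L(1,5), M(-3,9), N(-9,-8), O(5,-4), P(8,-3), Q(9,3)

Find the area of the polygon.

160

Σ = (4) + (19) + (24) + (105) + (76) + (17) + (51) + (24) = 320
Area = |Σ|/2 = 160.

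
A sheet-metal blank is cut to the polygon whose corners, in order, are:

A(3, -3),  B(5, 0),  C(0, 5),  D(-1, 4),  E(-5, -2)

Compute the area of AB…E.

44

Apply Gauss's area formula: 2A = Σ (x_i·y_{i+1} − x_{i+1}·y_i), indices taken mod 5.
Σ = (15) + (25) + (5) + (22) + (21) = 88
Area = |Σ|/2 = 44.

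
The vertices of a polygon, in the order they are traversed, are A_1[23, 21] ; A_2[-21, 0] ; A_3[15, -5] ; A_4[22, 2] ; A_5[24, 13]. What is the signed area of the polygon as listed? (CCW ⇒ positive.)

564.5

Σ = (441) + (105) + (140) + (238) + (205) = 1129
Signed area = Σ/2 = 564.5 (positive ⇒ counter-clockwise traversal).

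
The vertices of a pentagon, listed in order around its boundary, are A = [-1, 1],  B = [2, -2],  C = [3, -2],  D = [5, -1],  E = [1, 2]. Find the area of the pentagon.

11.5

Apply the surveyor's formula: 2A = Σ (x_i·y_{i+1} − x_{i+1}·y_i), indices taken mod 5.
Cross-terms: 0, 2, 7, 11, 3  ⇒  Σ = 23
Area = |Σ|/2 = 11.5.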